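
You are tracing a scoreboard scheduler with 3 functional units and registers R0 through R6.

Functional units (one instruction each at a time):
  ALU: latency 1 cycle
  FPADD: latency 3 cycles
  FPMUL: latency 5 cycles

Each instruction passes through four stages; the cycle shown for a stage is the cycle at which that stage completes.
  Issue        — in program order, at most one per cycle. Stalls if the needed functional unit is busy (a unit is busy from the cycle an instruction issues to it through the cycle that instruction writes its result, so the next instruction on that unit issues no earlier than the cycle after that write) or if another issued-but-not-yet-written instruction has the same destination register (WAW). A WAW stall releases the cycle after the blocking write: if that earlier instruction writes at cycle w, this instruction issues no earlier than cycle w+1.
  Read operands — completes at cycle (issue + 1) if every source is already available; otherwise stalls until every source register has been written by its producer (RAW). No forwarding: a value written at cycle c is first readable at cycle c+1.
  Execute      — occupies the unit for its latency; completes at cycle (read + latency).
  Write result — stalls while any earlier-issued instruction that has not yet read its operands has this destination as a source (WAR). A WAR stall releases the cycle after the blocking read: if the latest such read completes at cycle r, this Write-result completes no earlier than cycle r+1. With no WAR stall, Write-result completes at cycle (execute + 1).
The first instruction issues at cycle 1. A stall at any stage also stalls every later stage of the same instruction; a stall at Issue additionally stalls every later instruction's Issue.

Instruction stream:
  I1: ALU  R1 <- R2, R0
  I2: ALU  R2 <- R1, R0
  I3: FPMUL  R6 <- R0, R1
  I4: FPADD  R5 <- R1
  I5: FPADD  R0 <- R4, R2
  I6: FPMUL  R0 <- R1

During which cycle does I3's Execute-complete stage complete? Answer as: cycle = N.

cycle = 12

c1: issue I1 (ALU)
c2: I1 read-ops
c3: I1 finished on ALU
c4: I1→R1
c5: issue I2 (ALU)
c6: I2 read-ops; issue I3 (FPMUL)
c7: I2 finished on ALU; I3 read-ops; issue I4 (FPADD)
c8: I2→R2; I4 read-ops
c11: I4 finished on FPADD
c12: I3 finished on FPMUL; I4→R5
c13: I3→R6; issue I5 (FPADD)
c14: I5 read-ops
c17: I5 finished on FPADD
c18: I5→R0
c19: issue I6 (FPMUL)
c20: I6 read-ops
c25: I6 finished on FPMUL
c26: I6→R0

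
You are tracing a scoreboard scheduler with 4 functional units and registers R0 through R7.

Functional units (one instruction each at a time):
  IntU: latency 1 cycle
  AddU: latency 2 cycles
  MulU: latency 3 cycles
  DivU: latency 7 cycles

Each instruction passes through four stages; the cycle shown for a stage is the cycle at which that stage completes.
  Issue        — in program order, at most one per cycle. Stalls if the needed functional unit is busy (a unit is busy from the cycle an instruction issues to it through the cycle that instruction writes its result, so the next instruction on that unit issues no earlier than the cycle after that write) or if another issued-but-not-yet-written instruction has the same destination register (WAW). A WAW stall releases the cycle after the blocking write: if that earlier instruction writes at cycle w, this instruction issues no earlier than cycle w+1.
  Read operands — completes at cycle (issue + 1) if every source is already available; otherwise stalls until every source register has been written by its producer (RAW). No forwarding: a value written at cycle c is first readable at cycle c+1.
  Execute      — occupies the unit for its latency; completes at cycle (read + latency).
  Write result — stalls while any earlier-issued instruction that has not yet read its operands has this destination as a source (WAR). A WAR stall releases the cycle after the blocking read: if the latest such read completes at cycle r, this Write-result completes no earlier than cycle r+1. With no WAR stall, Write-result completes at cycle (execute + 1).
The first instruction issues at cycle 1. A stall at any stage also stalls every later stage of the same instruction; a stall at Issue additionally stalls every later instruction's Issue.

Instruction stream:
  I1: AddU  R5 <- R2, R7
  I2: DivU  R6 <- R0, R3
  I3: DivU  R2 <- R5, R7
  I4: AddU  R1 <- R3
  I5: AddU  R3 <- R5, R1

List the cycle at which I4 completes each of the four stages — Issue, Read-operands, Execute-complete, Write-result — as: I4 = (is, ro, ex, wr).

I1 -> (1, 2, 4, 5)
I2 -> (2, 3, 10, 11)
I3 -> (12, 13, 20, 21)  // struct: DivU busy until I2 writes@11
I4 -> (13, 14, 16, 17)
I5 -> (18, 19, 21, 22)  // struct: AddU busy until I4 writes@17

I4 = (13, 14, 16, 17)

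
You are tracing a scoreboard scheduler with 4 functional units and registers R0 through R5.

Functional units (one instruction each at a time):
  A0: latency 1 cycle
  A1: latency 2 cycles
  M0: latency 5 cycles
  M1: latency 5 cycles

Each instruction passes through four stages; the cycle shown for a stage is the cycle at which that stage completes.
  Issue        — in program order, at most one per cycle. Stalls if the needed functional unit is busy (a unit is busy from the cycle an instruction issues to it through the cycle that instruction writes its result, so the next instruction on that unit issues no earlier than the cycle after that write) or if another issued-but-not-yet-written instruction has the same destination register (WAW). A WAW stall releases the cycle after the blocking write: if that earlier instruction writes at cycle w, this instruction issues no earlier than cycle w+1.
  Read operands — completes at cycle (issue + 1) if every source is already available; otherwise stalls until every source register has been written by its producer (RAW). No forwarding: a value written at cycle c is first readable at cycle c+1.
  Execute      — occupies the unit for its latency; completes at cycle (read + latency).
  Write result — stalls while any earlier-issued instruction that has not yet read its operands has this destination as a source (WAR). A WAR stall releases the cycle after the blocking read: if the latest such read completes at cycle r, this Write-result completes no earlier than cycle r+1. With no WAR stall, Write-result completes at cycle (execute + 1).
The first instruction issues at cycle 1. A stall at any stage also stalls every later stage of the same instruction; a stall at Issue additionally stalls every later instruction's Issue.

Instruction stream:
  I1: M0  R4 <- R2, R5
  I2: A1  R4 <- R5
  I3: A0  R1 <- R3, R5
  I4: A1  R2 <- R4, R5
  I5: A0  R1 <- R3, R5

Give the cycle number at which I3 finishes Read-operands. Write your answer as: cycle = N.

cycle = 11

[I1] 1/2/7/8
[I2] 9/10/12/13  (WAW R4: wait I1 write@8)
[I3] 10/11/12/13
[I4] 14/15/17/18  (struct: A1 busy until I2 writes@13)
[I5] 15/16/17/18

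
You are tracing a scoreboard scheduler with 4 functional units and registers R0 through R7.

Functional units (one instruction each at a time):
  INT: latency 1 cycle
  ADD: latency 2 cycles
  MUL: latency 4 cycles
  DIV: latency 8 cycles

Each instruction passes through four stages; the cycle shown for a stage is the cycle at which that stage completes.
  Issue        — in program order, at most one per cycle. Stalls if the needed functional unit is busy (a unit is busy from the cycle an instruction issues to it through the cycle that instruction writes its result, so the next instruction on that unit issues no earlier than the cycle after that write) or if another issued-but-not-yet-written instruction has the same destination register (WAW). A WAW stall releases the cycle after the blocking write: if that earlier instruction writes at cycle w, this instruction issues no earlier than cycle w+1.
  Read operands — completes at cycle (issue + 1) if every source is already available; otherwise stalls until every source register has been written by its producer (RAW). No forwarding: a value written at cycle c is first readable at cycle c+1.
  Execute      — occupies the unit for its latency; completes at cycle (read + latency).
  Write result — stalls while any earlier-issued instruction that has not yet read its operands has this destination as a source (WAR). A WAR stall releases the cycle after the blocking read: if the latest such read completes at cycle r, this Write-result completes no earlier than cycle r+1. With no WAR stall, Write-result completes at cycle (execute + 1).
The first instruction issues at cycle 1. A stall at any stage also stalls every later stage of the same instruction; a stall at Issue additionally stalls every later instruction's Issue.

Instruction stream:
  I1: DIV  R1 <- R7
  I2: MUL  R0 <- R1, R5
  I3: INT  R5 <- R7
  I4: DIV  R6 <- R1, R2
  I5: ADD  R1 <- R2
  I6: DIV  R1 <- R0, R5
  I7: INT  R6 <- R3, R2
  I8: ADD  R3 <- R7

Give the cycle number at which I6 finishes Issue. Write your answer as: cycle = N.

cycle = 23

  I1 | 1 | 2 | 10 | 11
  I2 | 2 | 12 | 16 | 17   RAW R1: wait I1 write@11
  I3 | 3 | 4 | 5 | 13   WAR R5: wait I2 read@12
  I4 | 12 | 13 | 21 | 22   struct: DIV busy until I1 writes@11
  I5 | 13 | 14 | 16 | 17
  I6 | 23 | 24 | 32 | 33   struct: DIV busy until I4 writes@22
  I7 | 24 | 25 | 26 | 27
  I8 | 25 | 26 | 28 | 29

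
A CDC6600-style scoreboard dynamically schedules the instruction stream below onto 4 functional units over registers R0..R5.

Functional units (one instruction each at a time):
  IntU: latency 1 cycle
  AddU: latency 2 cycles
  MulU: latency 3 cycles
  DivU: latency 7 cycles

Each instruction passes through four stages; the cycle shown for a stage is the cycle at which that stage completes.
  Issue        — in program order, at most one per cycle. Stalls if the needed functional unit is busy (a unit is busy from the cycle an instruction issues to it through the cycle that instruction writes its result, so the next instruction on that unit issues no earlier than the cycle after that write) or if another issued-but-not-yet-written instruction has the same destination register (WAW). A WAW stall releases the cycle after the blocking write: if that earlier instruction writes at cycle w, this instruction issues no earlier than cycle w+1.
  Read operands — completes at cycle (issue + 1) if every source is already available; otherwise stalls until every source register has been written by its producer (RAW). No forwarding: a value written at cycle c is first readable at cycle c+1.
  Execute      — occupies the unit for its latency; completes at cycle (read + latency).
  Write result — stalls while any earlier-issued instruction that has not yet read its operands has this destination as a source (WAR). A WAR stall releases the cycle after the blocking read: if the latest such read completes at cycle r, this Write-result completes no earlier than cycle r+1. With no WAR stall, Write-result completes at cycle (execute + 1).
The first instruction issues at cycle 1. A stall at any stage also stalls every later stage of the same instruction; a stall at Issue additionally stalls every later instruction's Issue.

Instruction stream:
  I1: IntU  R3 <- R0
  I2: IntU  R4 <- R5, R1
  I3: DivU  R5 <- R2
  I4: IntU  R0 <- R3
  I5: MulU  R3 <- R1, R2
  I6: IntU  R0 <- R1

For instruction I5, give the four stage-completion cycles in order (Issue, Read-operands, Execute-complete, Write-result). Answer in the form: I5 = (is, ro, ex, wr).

I5 = (10, 11, 14, 15)

I1 -> (1, 2, 3, 4)
I2 -> (5, 6, 7, 8)  // struct: IntU busy until I1 writes@4
I3 -> (6, 7, 14, 15)
I4 -> (9, 10, 11, 12)  // struct: IntU busy until I2 writes@8
I5 -> (10, 11, 14, 15)
I6 -> (13, 14, 15, 16)  // struct: IntU busy until I4 writes@12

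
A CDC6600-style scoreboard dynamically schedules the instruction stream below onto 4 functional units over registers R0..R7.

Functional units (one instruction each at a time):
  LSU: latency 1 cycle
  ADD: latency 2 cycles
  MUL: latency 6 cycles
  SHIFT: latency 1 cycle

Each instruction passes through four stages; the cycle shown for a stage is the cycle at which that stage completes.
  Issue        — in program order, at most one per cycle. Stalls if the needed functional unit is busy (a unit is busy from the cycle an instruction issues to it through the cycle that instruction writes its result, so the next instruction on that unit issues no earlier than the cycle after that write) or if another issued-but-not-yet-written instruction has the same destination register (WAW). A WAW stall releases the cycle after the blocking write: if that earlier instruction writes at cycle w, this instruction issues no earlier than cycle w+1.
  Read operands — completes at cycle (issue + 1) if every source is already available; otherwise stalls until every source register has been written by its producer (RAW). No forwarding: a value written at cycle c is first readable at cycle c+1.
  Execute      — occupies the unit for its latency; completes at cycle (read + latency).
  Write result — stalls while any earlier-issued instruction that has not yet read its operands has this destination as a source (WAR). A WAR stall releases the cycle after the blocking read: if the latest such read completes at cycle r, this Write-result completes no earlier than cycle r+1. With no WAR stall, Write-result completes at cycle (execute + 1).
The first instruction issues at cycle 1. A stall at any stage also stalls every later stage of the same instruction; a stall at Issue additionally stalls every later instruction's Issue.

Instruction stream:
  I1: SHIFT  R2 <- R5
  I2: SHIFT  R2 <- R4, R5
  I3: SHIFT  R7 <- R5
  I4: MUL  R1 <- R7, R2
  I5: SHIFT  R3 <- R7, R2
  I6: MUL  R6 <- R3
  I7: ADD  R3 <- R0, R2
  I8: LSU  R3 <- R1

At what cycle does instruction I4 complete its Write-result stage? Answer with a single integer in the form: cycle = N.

[I1] 1/2/3/4
[I2] 5/6/7/8  (struct: SHIFT busy until I1 writes@4)
[I3] 9/10/11/12  (struct: SHIFT busy until I2 writes@8)
[I4] 10/13/19/20  (RAW R7: wait I3 write@12)
[I5] 13/14/15/16  (struct: SHIFT busy until I3 writes@12)
[I6] 21/22/28/29  (struct: MUL busy until I4 writes@20)
[I7] 22/23/25/26
[I8] 27/28/29/30  (WAW R3: wait I7 write@26)

cycle = 20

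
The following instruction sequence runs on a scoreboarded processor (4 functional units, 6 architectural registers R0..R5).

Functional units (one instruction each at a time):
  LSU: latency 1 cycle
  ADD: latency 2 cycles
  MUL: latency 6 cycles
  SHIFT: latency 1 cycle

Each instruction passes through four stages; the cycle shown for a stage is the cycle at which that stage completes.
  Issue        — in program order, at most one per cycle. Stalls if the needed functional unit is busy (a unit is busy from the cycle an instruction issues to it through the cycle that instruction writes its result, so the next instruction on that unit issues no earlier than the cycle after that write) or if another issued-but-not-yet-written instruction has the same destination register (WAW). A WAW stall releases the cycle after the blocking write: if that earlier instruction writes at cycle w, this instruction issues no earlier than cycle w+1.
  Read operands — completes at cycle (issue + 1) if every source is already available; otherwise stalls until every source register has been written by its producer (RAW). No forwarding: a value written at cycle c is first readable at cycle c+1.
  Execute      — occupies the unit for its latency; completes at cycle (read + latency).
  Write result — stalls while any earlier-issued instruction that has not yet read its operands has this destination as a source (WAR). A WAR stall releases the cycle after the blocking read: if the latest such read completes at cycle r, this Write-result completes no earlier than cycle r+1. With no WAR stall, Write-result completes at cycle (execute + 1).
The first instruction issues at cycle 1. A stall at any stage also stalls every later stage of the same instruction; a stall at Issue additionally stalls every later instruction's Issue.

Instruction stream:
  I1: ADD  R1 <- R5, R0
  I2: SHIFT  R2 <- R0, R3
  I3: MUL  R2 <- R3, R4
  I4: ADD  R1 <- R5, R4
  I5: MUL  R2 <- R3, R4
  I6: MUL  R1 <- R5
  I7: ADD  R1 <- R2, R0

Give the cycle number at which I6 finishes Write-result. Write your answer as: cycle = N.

  I1 | 1 | 2 | 4 | 5
  I2 | 2 | 3 | 4 | 5
  I3 | 6 | 7 | 13 | 14   WAW R2: wait I2 write@5
  I4 | 7 | 8 | 10 | 11
  I5 | 15 | 16 | 22 | 23   struct: MUL busy until I3 writes@14
  I6 | 24 | 25 | 31 | 32   struct: MUL busy until I5 writes@23
  I7 | 33 | 34 | 36 | 37   WAW R1: wait I6 write@32

cycle = 32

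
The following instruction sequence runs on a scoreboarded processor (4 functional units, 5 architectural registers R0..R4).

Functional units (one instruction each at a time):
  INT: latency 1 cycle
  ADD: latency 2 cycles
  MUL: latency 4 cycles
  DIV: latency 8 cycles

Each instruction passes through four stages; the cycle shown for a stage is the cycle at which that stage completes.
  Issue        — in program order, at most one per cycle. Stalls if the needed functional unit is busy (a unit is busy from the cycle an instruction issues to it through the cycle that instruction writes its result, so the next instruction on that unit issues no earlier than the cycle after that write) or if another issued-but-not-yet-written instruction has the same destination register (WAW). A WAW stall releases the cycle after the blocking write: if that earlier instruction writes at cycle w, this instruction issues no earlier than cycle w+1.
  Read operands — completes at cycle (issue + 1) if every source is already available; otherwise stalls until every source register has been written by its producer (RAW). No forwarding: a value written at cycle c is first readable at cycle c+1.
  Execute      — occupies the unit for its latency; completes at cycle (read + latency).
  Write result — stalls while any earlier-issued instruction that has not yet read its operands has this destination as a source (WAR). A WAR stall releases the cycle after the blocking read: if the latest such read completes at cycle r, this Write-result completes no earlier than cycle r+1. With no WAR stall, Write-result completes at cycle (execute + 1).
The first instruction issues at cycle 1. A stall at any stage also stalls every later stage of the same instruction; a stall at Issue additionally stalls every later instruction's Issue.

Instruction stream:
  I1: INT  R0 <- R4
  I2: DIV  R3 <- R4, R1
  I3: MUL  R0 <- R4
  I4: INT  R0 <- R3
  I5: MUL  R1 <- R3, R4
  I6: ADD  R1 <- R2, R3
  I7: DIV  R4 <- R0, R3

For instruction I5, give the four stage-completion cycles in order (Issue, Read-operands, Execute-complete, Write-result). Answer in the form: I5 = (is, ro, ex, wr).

I1: IS=1 RO=2 EX=3 WR=4
I2: IS=2 RO=3 EX=11 WR=12
I3: IS=5 RO=6 EX=10 WR=11  [WAW R0: wait I1 write@4]
I4: IS=12 RO=13 EX=14 WR=15  [WAW R0: wait I3 write@11]
I5: IS=13 RO=14 EX=18 WR=19
I6: IS=20 RO=21 EX=23 WR=24  [WAW R1: wait I5 write@19]
I7: IS=21 RO=22 EX=30 WR=31

I5 = (13, 14, 18, 19)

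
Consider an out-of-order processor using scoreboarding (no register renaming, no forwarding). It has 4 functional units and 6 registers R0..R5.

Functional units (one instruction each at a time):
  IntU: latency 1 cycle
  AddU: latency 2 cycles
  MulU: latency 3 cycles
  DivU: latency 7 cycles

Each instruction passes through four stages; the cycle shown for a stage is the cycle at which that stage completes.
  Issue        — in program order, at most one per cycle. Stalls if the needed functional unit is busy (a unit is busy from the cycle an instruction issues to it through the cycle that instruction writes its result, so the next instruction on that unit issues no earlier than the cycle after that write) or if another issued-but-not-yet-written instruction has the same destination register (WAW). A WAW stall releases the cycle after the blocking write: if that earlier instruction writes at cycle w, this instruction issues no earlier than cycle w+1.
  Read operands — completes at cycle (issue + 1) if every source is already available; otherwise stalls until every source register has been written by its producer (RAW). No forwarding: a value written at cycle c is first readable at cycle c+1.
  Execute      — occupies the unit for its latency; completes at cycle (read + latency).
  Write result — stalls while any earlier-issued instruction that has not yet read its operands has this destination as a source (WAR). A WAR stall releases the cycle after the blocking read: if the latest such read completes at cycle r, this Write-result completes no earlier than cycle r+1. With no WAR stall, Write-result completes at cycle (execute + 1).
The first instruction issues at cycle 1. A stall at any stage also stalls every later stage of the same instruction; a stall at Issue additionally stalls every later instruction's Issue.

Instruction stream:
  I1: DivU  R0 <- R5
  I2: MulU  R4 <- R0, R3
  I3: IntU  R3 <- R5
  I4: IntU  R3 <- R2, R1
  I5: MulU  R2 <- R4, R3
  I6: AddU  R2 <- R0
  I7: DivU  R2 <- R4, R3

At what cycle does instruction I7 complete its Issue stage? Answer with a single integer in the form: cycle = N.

  I1 | 1 | 2 | 9 | 10
  I2 | 2 | 11 | 14 | 15   RAW R0: wait I1 write@10
  I3 | 3 | 4 | 5 | 12   WAR R3: wait I2 read@11
  I4 | 13 | 14 | 15 | 16   struct: IntU busy until I3 writes@12
  I5 | 16 | 17 | 20 | 21   struct: MulU busy until I2 writes@15
  I6 | 22 | 23 | 25 | 26   WAW R2: wait I5 write@21
  I7 | 27 | 28 | 35 | 36   WAW R2: wait I6 write@26

cycle = 27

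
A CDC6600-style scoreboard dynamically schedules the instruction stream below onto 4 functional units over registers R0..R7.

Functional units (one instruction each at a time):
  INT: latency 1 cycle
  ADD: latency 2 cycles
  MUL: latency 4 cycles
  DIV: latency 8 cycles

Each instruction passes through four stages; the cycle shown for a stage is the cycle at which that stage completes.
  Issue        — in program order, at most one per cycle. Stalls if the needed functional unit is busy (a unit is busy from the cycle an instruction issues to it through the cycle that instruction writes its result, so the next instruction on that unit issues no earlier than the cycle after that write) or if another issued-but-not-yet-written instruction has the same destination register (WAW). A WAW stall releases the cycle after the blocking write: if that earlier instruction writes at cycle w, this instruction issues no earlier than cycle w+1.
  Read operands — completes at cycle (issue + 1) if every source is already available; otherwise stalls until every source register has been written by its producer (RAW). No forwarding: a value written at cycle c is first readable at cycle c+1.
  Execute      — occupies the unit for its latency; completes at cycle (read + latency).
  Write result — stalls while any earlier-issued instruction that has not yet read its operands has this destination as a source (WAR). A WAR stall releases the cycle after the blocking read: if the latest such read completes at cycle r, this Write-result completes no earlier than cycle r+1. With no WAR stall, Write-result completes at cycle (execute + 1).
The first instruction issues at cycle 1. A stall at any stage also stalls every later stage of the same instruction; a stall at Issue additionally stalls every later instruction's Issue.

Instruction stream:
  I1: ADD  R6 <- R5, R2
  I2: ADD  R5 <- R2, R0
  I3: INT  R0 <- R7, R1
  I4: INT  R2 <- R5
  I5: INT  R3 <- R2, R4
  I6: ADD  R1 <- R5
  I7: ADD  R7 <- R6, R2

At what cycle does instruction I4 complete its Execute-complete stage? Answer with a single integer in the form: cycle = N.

cycle 1: issue I1 (ADD)
cycle 2: I1 read-ops
cycle 4: I1 finished on ADD
cycle 5: I1→R6
cycle 6: issue I2 (ADD)
cycle 7: I2 read-ops | issue I3 (INT)
cycle 8: I3 read-ops
cycle 9: I2 finished on ADD | I3 finished on INT
cycle 10: I2→R5 | I3→R0
cycle 11: issue I4 (INT)
cycle 12: I4 read-ops
cycle 13: I4 finished on INT
cycle 14: I4→R2
cycle 15: issue I5 (INT)
cycle 16: I5 read-ops | issue I6 (ADD)
cycle 17: I5 finished on INT | I6 read-ops
cycle 18: I5→R3
cycle 19: I6 finished on ADD
cycle 20: I6→R1
cycle 21: issue I7 (ADD)
cycle 22: I7 read-ops
cycle 24: I7 finished on ADD
cycle 25: I7→R7

cycle = 13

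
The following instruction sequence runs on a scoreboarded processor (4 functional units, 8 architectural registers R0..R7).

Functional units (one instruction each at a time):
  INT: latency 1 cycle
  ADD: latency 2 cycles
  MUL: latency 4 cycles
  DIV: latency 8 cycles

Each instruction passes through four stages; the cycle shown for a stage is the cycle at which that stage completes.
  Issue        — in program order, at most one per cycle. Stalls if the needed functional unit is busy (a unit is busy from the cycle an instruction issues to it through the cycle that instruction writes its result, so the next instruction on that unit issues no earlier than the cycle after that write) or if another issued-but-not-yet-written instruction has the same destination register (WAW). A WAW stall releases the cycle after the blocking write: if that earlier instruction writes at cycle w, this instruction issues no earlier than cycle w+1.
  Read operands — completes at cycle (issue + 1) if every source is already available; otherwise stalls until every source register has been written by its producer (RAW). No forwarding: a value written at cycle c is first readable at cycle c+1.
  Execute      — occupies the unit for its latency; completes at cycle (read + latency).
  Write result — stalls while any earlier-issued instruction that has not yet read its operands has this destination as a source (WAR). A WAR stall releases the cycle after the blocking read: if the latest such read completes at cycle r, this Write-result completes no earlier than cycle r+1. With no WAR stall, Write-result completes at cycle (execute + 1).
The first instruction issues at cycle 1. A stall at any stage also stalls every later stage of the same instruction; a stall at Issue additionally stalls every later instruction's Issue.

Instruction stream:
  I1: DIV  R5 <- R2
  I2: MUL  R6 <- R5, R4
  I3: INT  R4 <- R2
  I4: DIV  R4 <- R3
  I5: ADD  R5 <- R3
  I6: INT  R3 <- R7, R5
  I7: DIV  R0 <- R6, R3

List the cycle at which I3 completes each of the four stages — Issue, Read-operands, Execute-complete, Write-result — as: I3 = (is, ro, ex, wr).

I3 = (3, 4, 5, 13)

[I1] 1/2/10/11
[I2] 2/12/16/17  (RAW R5: wait I1 write@11)
[I3] 3/4/5/13  (WAR R4: wait I2 read@12)
[I4] 14/15/23/24  (WAW R4: wait I3 write@13)
[I5] 15/16/18/19
[I6] 16/20/21/22  (RAW R5: wait I5 write@19)
[I7] 25/26/34/35  (struct: DIV busy until I4 writes@24)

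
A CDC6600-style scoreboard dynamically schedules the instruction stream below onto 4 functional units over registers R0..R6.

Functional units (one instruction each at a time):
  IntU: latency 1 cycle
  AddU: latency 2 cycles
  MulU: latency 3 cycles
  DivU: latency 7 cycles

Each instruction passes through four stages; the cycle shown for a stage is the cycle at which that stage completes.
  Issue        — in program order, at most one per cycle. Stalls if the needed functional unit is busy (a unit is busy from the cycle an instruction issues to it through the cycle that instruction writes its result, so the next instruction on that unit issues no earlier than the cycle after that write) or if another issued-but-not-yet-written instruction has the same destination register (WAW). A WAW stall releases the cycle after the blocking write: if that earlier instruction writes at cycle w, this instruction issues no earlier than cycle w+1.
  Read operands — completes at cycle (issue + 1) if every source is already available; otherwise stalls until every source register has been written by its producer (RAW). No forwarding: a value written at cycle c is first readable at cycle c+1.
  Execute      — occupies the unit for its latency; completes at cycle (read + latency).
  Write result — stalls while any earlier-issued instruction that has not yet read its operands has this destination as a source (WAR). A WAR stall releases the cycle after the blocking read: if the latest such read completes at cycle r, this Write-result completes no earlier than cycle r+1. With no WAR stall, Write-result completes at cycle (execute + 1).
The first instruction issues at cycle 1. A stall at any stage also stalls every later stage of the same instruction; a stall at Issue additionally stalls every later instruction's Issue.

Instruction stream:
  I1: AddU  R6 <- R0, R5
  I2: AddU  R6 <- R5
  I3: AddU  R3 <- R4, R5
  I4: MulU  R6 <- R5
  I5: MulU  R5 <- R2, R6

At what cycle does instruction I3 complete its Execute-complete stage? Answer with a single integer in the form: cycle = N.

c1: I1 dispatched to AddU
c2: I1 operands ready
c4: I1 complete
c5: R6←I1
c6: I2 dispatched to AddU
c7: I2 operands ready
c9: I2 complete
c10: R6←I2
c11: I3 dispatched to AddU
c12: I3 operands ready | I4 dispatched to MulU
c13: I4 operands ready
c14: I3 complete
c15: R3←I3
c16: I4 complete
c17: R6←I4
c18: I5 dispatched to MulU
c19: I5 operands ready
c22: I5 complete
c23: R5←I5

cycle = 14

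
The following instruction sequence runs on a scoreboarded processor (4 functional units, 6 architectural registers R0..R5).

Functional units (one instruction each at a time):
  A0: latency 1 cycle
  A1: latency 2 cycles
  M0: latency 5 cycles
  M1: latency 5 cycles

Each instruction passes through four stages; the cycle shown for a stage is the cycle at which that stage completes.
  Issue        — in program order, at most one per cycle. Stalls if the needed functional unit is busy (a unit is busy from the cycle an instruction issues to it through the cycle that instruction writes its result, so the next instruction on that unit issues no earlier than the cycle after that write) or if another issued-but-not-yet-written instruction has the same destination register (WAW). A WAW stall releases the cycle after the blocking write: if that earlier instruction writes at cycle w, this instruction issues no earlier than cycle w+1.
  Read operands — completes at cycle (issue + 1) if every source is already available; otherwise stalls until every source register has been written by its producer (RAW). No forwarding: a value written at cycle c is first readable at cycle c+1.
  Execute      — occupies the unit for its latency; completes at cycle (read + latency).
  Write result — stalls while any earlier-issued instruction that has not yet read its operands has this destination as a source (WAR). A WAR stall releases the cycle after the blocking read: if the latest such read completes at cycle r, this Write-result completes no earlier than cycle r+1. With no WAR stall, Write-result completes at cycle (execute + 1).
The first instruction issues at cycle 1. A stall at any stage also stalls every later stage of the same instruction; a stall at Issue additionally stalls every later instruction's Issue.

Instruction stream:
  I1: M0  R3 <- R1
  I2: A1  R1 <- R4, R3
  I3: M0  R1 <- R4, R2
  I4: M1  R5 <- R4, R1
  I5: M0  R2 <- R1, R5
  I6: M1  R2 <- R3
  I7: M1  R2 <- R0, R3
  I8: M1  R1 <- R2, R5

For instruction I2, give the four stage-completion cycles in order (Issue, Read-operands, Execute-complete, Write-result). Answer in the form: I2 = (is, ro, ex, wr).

I2 = (2, 9, 11, 12)

I1  is:1  ro:2  ex:7  wr:8
I2  is:2  ro:9  ex:11  wr:12  — RAW R3: wait I1 write@8
I3  is:13  ro:14  ex:19  wr:20  — WAW R1: wait I2 write@12
I4  is:14  ro:21  ex:26  wr:27  — RAW R1: wait I3 write@20
I5  is:21  ro:28  ex:33  wr:34  — struct: M0 busy until I3 writes@20, RAW R5: wait I4 write@27
I6  is:35  ro:36  ex:41  wr:42  — WAW R2: wait I5 write@34
I7  is:43  ro:44  ex:49  wr:50  — struct: M1 busy until I6 writes@42
I8  is:51  ro:52  ex:57  wr:58  — struct: M1 busy until I7 writes@50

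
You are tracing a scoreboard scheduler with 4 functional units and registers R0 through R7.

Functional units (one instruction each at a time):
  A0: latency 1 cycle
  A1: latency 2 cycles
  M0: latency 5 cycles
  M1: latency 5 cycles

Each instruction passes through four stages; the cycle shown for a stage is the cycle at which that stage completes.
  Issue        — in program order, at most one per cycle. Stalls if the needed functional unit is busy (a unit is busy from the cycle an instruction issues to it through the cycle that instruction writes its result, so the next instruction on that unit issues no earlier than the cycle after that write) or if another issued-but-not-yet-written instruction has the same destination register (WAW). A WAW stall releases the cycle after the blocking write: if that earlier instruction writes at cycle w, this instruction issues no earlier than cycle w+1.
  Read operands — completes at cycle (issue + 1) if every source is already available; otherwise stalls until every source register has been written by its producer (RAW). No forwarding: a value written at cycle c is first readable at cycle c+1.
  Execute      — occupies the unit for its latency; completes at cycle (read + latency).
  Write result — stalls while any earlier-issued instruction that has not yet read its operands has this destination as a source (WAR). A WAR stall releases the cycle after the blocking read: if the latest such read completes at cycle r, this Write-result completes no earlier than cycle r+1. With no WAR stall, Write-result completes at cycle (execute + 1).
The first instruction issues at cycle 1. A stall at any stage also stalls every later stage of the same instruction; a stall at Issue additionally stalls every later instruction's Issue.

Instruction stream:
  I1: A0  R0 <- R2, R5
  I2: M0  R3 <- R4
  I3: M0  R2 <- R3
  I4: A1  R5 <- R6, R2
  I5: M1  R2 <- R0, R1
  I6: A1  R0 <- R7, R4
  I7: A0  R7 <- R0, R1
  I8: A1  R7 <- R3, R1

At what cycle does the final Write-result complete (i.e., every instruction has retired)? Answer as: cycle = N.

cycle = 34

[I1] 1/2/3/4
[I2] 2/3/8/9
[I3] 10/11/16/17  (struct: M0 busy until I2 writes@9)
[I4] 11/18/20/21  (RAW R2: wait I3 write@17)
[I5] 18/19/24/25  (WAW R2: wait I3 write@17)
[I6] 22/23/25/26  (struct: A1 busy until I4 writes@21)
[I7] 23/27/28/29  (RAW R0: wait I6 write@26)
[I8] 30/31/33/34  (WAW R7: wait I7 write@29)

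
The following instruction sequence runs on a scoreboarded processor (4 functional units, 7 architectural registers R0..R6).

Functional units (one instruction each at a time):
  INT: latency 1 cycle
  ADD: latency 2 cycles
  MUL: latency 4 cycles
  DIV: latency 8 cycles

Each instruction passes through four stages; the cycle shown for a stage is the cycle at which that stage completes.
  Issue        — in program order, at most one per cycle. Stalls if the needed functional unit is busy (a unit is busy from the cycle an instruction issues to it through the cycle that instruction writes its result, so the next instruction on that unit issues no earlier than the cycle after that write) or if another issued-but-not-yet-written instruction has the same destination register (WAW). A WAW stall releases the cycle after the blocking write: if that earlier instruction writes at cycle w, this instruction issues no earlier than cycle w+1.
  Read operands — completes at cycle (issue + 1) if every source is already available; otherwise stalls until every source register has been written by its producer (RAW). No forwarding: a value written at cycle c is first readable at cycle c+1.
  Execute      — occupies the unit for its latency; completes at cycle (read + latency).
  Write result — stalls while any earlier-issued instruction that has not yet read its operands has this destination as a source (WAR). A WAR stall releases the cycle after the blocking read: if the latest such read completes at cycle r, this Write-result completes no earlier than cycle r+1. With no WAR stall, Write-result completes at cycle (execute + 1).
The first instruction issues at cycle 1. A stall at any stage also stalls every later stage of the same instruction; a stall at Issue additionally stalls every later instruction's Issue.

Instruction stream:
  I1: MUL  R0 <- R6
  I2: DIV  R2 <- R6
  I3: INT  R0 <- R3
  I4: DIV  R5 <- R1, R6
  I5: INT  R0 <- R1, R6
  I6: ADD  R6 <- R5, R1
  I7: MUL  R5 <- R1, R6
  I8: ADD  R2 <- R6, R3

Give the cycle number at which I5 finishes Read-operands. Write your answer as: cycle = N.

cycle = 15

c1: I1 dispatched to MUL
c2: I1 operands ready · I2 dispatched to DIV
c3: I2 operands ready
c6: I1 complete
c7: R0←I1
c8: I3 dispatched to INT
c9: I3 operands ready
c10: I3 complete
c11: I2 complete · R0←I3
c12: R2←I2
c13: I4 dispatched to DIV
c14: I4 operands ready · I5 dispatched to INT
c15: I5 operands ready · I6 dispatched to ADD
c16: I5 complete
c17: R0←I5
c22: I4 complete
c23: R5←I4
c24: I6 operands ready · I7 dispatched to MUL
c26: I6 complete
c27: R6←I6
c28: I7 operands ready · I8 dispatched to ADD
c29: I8 operands ready
c31: I8 complete
c32: I7 complete · R2←I8
c33: R5←I7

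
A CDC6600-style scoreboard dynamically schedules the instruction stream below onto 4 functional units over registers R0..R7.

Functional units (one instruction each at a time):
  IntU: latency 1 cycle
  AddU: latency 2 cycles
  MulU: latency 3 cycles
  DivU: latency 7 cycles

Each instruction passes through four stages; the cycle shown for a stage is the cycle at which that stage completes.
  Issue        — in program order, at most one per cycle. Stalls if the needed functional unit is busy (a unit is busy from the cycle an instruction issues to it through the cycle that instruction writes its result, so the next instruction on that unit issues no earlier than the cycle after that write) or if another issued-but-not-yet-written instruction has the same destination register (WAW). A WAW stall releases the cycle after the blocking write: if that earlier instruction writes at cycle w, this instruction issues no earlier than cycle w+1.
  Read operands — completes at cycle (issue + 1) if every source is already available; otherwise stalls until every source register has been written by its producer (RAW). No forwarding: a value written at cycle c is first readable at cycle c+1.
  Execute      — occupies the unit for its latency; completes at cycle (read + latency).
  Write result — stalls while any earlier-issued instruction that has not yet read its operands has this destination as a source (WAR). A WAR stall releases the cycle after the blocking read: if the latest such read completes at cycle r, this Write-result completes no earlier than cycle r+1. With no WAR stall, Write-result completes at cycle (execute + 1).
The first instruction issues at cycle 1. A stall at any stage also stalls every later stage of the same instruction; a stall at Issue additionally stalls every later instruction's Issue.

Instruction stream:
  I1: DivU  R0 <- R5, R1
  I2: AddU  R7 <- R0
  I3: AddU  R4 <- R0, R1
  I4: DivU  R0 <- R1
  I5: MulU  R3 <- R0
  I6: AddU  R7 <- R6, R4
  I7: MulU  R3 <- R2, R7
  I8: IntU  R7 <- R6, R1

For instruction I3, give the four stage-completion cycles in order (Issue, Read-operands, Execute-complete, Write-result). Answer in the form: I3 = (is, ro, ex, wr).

I3 = (15, 16, 18, 19)

  I1 | 1 | 2 | 9 | 10
  I2 | 2 | 11 | 13 | 14   RAW R0: wait I1 write@10
  I3 | 15 | 16 | 18 | 19   struct: AddU busy until I2 writes@14
  I4 | 16 | 17 | 24 | 25
  I5 | 17 | 26 | 29 | 30   RAW R0: wait I4 write@25
  I6 | 20 | 21 | 23 | 24   struct: AddU busy until I3 writes@19
  I7 | 31 | 32 | 35 | 36   struct: MulU busy until I5 writes@30
  I8 | 32 | 33 | 34 | 35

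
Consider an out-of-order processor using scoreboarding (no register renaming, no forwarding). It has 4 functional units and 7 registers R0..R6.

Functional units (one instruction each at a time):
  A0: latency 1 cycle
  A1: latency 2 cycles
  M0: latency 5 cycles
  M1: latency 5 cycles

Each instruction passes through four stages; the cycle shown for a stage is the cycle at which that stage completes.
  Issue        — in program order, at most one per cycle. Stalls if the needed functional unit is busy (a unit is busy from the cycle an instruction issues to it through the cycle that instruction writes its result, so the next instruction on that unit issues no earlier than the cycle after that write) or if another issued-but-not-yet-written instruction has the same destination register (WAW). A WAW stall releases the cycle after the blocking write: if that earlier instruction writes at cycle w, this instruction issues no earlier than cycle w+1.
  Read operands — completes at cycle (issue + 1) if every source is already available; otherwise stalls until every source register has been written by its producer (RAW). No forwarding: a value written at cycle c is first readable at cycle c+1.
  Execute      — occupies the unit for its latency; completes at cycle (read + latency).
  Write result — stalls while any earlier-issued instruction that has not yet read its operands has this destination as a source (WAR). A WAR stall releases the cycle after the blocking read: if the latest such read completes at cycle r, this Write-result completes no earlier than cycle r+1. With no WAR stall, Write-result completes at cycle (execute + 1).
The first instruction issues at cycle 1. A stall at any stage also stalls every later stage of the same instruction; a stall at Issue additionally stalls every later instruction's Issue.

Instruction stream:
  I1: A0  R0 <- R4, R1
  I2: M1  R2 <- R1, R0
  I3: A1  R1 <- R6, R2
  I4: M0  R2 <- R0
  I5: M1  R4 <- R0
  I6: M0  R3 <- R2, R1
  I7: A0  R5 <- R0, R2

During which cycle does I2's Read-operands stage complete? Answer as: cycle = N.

[I1] 1/2/3/4
[I2] 2/5/10/11  (RAW R0: wait I1 write@4)
[I3] 3/12/14/15  (RAW R2: wait I2 write@11)
[I4] 12/13/18/19  (WAW R2: wait I2 write@11)
[I5] 13/14/19/20
[I6] 20/21/26/27  (struct: M0 busy until I4 writes@19)
[I7] 21/22/23/24

cycle = 5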